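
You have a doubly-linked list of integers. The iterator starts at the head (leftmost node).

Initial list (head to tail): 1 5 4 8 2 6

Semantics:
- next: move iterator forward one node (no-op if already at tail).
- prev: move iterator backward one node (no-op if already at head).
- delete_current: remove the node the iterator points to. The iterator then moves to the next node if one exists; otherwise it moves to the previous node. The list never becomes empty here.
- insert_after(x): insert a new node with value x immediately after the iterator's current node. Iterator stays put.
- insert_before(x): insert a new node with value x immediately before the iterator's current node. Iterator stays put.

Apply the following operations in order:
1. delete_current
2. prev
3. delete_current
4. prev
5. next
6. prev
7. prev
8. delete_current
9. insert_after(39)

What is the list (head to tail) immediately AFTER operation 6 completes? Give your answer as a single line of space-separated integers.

Answer: 4 8 2 6

Derivation:
After 1 (delete_current): list=[5, 4, 8, 2, 6] cursor@5
After 2 (prev): list=[5, 4, 8, 2, 6] cursor@5
After 3 (delete_current): list=[4, 8, 2, 6] cursor@4
After 4 (prev): list=[4, 8, 2, 6] cursor@4
After 5 (next): list=[4, 8, 2, 6] cursor@8
After 6 (prev): list=[4, 8, 2, 6] cursor@4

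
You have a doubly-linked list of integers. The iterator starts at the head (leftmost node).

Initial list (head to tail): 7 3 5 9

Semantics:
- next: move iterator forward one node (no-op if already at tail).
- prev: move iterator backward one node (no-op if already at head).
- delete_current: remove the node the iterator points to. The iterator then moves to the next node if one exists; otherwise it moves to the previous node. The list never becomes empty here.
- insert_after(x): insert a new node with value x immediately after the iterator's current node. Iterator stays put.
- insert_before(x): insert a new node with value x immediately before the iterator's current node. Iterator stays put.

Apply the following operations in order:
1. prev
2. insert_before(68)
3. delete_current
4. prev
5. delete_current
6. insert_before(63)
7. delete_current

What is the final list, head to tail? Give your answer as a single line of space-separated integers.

After 1 (prev): list=[7, 3, 5, 9] cursor@7
After 2 (insert_before(68)): list=[68, 7, 3, 5, 9] cursor@7
After 3 (delete_current): list=[68, 3, 5, 9] cursor@3
After 4 (prev): list=[68, 3, 5, 9] cursor@68
After 5 (delete_current): list=[3, 5, 9] cursor@3
After 6 (insert_before(63)): list=[63, 3, 5, 9] cursor@3
After 7 (delete_current): list=[63, 5, 9] cursor@5

Answer: 63 5 9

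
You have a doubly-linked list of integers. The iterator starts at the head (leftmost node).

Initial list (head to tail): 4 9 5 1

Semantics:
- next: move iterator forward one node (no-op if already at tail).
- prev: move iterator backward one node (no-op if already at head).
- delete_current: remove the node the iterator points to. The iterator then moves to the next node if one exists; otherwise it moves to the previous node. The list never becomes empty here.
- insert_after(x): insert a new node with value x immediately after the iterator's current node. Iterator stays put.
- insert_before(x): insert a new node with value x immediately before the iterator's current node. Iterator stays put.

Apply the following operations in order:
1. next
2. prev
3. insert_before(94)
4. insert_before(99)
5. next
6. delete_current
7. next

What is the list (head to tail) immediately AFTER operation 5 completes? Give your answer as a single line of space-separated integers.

After 1 (next): list=[4, 9, 5, 1] cursor@9
After 2 (prev): list=[4, 9, 5, 1] cursor@4
After 3 (insert_before(94)): list=[94, 4, 9, 5, 1] cursor@4
After 4 (insert_before(99)): list=[94, 99, 4, 9, 5, 1] cursor@4
After 5 (next): list=[94, 99, 4, 9, 5, 1] cursor@9

Answer: 94 99 4 9 5 1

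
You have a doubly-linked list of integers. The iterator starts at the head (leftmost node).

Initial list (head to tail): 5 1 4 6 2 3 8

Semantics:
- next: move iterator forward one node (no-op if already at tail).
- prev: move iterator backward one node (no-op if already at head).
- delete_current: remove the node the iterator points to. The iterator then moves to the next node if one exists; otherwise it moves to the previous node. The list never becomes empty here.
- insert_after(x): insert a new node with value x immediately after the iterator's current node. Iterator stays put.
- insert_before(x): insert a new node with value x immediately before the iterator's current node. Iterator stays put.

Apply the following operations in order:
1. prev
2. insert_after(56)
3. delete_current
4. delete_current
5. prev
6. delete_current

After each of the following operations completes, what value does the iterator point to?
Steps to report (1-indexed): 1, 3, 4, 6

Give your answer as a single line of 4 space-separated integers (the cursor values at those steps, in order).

Answer: 5 56 1 4

Derivation:
After 1 (prev): list=[5, 1, 4, 6, 2, 3, 8] cursor@5
After 2 (insert_after(56)): list=[5, 56, 1, 4, 6, 2, 3, 8] cursor@5
After 3 (delete_current): list=[56, 1, 4, 6, 2, 3, 8] cursor@56
After 4 (delete_current): list=[1, 4, 6, 2, 3, 8] cursor@1
After 5 (prev): list=[1, 4, 6, 2, 3, 8] cursor@1
After 6 (delete_current): list=[4, 6, 2, 3, 8] cursor@4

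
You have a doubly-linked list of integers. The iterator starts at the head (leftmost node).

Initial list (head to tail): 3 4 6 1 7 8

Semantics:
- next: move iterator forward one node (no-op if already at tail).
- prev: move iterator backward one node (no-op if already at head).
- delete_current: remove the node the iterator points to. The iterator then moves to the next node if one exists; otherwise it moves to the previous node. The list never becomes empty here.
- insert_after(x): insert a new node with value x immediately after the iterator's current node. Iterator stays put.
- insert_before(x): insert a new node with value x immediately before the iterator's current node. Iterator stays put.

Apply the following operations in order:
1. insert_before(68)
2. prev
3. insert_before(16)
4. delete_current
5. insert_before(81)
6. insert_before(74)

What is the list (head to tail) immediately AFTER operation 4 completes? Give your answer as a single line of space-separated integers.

After 1 (insert_before(68)): list=[68, 3, 4, 6, 1, 7, 8] cursor@3
After 2 (prev): list=[68, 3, 4, 6, 1, 7, 8] cursor@68
After 3 (insert_before(16)): list=[16, 68, 3, 4, 6, 1, 7, 8] cursor@68
After 4 (delete_current): list=[16, 3, 4, 6, 1, 7, 8] cursor@3

Answer: 16 3 4 6 1 7 8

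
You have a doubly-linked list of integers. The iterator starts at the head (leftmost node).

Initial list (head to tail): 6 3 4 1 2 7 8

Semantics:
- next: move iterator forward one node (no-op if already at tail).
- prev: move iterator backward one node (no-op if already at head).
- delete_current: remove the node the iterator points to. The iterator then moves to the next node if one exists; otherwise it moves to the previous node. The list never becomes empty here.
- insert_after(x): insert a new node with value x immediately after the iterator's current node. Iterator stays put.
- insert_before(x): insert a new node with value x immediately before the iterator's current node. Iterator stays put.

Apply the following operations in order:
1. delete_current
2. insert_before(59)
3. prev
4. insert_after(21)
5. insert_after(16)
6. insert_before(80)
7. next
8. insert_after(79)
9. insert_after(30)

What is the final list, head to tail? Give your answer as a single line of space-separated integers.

Answer: 80 59 16 30 79 21 3 4 1 2 7 8

Derivation:
After 1 (delete_current): list=[3, 4, 1, 2, 7, 8] cursor@3
After 2 (insert_before(59)): list=[59, 3, 4, 1, 2, 7, 8] cursor@3
After 3 (prev): list=[59, 3, 4, 1, 2, 7, 8] cursor@59
After 4 (insert_after(21)): list=[59, 21, 3, 4, 1, 2, 7, 8] cursor@59
After 5 (insert_after(16)): list=[59, 16, 21, 3, 4, 1, 2, 7, 8] cursor@59
After 6 (insert_before(80)): list=[80, 59, 16, 21, 3, 4, 1, 2, 7, 8] cursor@59
After 7 (next): list=[80, 59, 16, 21, 3, 4, 1, 2, 7, 8] cursor@16
After 8 (insert_after(79)): list=[80, 59, 16, 79, 21, 3, 4, 1, 2, 7, 8] cursor@16
After 9 (insert_after(30)): list=[80, 59, 16, 30, 79, 21, 3, 4, 1, 2, 7, 8] cursor@16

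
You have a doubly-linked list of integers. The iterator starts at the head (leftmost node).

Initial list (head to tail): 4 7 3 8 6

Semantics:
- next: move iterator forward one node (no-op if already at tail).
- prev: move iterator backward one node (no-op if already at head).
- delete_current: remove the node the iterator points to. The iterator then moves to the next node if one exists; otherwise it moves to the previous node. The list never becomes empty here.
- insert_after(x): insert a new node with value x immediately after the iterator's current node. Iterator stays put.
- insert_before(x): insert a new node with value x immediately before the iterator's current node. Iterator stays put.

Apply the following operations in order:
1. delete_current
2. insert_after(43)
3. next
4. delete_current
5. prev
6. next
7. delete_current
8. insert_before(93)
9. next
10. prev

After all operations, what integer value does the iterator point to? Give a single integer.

After 1 (delete_current): list=[7, 3, 8, 6] cursor@7
After 2 (insert_after(43)): list=[7, 43, 3, 8, 6] cursor@7
After 3 (next): list=[7, 43, 3, 8, 6] cursor@43
After 4 (delete_current): list=[7, 3, 8, 6] cursor@3
After 5 (prev): list=[7, 3, 8, 6] cursor@7
After 6 (next): list=[7, 3, 8, 6] cursor@3
After 7 (delete_current): list=[7, 8, 6] cursor@8
After 8 (insert_before(93)): list=[7, 93, 8, 6] cursor@8
After 9 (next): list=[7, 93, 8, 6] cursor@6
After 10 (prev): list=[7, 93, 8, 6] cursor@8

Answer: 8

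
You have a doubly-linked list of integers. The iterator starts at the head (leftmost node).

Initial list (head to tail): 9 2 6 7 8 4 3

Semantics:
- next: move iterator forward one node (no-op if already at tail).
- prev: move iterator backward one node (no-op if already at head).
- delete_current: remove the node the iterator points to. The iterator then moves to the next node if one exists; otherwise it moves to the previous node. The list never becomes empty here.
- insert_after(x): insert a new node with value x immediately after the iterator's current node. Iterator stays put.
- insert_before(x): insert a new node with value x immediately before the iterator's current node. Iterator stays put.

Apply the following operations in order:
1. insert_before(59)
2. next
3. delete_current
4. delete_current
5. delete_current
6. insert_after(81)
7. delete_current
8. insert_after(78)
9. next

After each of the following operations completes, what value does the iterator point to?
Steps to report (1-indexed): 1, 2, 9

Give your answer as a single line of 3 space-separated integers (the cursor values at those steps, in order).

Answer: 9 2 78

Derivation:
After 1 (insert_before(59)): list=[59, 9, 2, 6, 7, 8, 4, 3] cursor@9
After 2 (next): list=[59, 9, 2, 6, 7, 8, 4, 3] cursor@2
After 3 (delete_current): list=[59, 9, 6, 7, 8, 4, 3] cursor@6
After 4 (delete_current): list=[59, 9, 7, 8, 4, 3] cursor@7
After 5 (delete_current): list=[59, 9, 8, 4, 3] cursor@8
After 6 (insert_after(81)): list=[59, 9, 8, 81, 4, 3] cursor@8
After 7 (delete_current): list=[59, 9, 81, 4, 3] cursor@81
After 8 (insert_after(78)): list=[59, 9, 81, 78, 4, 3] cursor@81
After 9 (next): list=[59, 9, 81, 78, 4, 3] cursor@78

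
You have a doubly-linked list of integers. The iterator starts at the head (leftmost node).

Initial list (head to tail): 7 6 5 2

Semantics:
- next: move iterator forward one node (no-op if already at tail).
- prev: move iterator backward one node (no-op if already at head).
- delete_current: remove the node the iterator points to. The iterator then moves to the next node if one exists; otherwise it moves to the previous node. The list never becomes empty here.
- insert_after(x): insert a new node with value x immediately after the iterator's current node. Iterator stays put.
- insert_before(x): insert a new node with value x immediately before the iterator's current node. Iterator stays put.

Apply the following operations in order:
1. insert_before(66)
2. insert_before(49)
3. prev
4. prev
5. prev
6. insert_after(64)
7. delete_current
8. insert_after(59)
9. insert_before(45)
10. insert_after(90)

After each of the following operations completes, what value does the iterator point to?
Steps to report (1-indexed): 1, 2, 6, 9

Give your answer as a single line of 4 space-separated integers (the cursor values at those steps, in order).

Answer: 7 7 66 64

Derivation:
After 1 (insert_before(66)): list=[66, 7, 6, 5, 2] cursor@7
After 2 (insert_before(49)): list=[66, 49, 7, 6, 5, 2] cursor@7
After 3 (prev): list=[66, 49, 7, 6, 5, 2] cursor@49
After 4 (prev): list=[66, 49, 7, 6, 5, 2] cursor@66
After 5 (prev): list=[66, 49, 7, 6, 5, 2] cursor@66
After 6 (insert_after(64)): list=[66, 64, 49, 7, 6, 5, 2] cursor@66
After 7 (delete_current): list=[64, 49, 7, 6, 5, 2] cursor@64
After 8 (insert_after(59)): list=[64, 59, 49, 7, 6, 5, 2] cursor@64
After 9 (insert_before(45)): list=[45, 64, 59, 49, 7, 6, 5, 2] cursor@64
After 10 (insert_after(90)): list=[45, 64, 90, 59, 49, 7, 6, 5, 2] cursor@64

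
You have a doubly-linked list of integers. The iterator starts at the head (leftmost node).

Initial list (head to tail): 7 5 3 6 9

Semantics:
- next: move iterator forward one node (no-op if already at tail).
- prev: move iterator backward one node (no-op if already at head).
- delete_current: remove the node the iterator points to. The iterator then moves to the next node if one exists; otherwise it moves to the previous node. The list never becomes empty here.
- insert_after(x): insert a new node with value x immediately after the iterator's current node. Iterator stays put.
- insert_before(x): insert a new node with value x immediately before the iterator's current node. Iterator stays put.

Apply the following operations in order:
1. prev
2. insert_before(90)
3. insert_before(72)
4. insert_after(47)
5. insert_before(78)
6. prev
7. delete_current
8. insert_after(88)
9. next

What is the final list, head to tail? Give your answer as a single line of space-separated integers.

Answer: 90 72 7 88 47 5 3 6 9

Derivation:
After 1 (prev): list=[7, 5, 3, 6, 9] cursor@7
After 2 (insert_before(90)): list=[90, 7, 5, 3, 6, 9] cursor@7
After 3 (insert_before(72)): list=[90, 72, 7, 5, 3, 6, 9] cursor@7
After 4 (insert_after(47)): list=[90, 72, 7, 47, 5, 3, 6, 9] cursor@7
After 5 (insert_before(78)): list=[90, 72, 78, 7, 47, 5, 3, 6, 9] cursor@7
After 6 (prev): list=[90, 72, 78, 7, 47, 5, 3, 6, 9] cursor@78
After 7 (delete_current): list=[90, 72, 7, 47, 5, 3, 6, 9] cursor@7
After 8 (insert_after(88)): list=[90, 72, 7, 88, 47, 5, 3, 6, 9] cursor@7
After 9 (next): list=[90, 72, 7, 88, 47, 5, 3, 6, 9] cursor@88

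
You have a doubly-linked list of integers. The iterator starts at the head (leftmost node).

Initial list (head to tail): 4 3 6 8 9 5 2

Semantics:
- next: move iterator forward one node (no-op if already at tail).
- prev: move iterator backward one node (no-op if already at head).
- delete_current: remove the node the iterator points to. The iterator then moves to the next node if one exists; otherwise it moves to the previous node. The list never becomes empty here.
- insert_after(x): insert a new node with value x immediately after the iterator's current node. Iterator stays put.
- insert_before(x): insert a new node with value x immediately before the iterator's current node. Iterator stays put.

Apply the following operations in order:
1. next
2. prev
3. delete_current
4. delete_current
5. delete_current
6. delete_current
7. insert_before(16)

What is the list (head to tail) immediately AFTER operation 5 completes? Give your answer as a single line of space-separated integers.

Answer: 8 9 5 2

Derivation:
After 1 (next): list=[4, 3, 6, 8, 9, 5, 2] cursor@3
After 2 (prev): list=[4, 3, 6, 8, 9, 5, 2] cursor@4
After 3 (delete_current): list=[3, 6, 8, 9, 5, 2] cursor@3
After 4 (delete_current): list=[6, 8, 9, 5, 2] cursor@6
After 5 (delete_current): list=[8, 9, 5, 2] cursor@8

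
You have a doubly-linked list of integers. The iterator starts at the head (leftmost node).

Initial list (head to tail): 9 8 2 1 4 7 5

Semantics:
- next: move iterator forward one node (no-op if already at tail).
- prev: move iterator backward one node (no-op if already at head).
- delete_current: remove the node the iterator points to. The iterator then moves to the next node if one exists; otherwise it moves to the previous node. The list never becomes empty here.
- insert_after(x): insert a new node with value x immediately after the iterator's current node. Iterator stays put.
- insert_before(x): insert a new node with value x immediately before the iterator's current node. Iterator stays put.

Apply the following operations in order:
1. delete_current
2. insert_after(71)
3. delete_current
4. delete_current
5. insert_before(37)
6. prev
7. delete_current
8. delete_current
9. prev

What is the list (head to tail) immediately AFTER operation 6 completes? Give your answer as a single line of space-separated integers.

Answer: 37 2 1 4 7 5

Derivation:
After 1 (delete_current): list=[8, 2, 1, 4, 7, 5] cursor@8
After 2 (insert_after(71)): list=[8, 71, 2, 1, 4, 7, 5] cursor@8
After 3 (delete_current): list=[71, 2, 1, 4, 7, 5] cursor@71
After 4 (delete_current): list=[2, 1, 4, 7, 5] cursor@2
After 5 (insert_before(37)): list=[37, 2, 1, 4, 7, 5] cursor@2
After 6 (prev): list=[37, 2, 1, 4, 7, 5] cursor@37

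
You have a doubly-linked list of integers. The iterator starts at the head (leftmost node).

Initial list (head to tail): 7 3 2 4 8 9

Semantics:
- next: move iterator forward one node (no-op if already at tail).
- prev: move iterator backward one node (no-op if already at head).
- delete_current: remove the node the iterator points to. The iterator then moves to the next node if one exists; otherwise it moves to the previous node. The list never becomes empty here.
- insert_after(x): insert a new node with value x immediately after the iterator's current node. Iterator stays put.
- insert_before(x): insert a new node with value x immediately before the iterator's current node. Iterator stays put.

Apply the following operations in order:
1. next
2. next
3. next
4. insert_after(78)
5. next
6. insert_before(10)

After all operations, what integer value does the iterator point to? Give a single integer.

Answer: 78

Derivation:
After 1 (next): list=[7, 3, 2, 4, 8, 9] cursor@3
After 2 (next): list=[7, 3, 2, 4, 8, 9] cursor@2
After 3 (next): list=[7, 3, 2, 4, 8, 9] cursor@4
After 4 (insert_after(78)): list=[7, 3, 2, 4, 78, 8, 9] cursor@4
After 5 (next): list=[7, 3, 2, 4, 78, 8, 9] cursor@78
After 6 (insert_before(10)): list=[7, 3, 2, 4, 10, 78, 8, 9] cursor@78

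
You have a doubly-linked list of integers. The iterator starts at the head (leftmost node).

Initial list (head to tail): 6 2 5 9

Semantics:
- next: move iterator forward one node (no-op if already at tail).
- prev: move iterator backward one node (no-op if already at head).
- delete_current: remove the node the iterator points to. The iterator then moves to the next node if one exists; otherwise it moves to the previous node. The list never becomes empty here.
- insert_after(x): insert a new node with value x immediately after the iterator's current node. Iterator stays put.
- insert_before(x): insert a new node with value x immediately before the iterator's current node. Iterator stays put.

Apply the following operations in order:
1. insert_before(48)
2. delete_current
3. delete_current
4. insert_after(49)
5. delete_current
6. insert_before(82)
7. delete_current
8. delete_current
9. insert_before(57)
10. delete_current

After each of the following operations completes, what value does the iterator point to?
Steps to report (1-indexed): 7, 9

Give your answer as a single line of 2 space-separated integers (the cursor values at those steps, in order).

Answer: 9 82

Derivation:
After 1 (insert_before(48)): list=[48, 6, 2, 5, 9] cursor@6
After 2 (delete_current): list=[48, 2, 5, 9] cursor@2
After 3 (delete_current): list=[48, 5, 9] cursor@5
After 4 (insert_after(49)): list=[48, 5, 49, 9] cursor@5
After 5 (delete_current): list=[48, 49, 9] cursor@49
After 6 (insert_before(82)): list=[48, 82, 49, 9] cursor@49
After 7 (delete_current): list=[48, 82, 9] cursor@9
After 8 (delete_current): list=[48, 82] cursor@82
After 9 (insert_before(57)): list=[48, 57, 82] cursor@82
After 10 (delete_current): list=[48, 57] cursor@57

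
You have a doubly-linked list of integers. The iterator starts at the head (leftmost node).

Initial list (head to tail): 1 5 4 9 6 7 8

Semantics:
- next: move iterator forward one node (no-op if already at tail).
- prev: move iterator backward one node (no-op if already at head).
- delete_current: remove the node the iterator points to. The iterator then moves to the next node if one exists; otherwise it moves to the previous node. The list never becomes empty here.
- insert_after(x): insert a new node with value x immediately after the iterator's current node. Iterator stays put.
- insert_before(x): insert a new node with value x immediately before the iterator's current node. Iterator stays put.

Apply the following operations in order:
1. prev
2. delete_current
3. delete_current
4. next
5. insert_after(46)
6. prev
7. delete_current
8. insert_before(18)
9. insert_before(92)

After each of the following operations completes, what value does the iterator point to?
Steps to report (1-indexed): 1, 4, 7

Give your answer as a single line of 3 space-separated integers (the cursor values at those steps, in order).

After 1 (prev): list=[1, 5, 4, 9, 6, 7, 8] cursor@1
After 2 (delete_current): list=[5, 4, 9, 6, 7, 8] cursor@5
After 3 (delete_current): list=[4, 9, 6, 7, 8] cursor@4
After 4 (next): list=[4, 9, 6, 7, 8] cursor@9
After 5 (insert_after(46)): list=[4, 9, 46, 6, 7, 8] cursor@9
After 6 (prev): list=[4, 9, 46, 6, 7, 8] cursor@4
After 7 (delete_current): list=[9, 46, 6, 7, 8] cursor@9
After 8 (insert_before(18)): list=[18, 9, 46, 6, 7, 8] cursor@9
After 9 (insert_before(92)): list=[18, 92, 9, 46, 6, 7, 8] cursor@9

Answer: 1 9 9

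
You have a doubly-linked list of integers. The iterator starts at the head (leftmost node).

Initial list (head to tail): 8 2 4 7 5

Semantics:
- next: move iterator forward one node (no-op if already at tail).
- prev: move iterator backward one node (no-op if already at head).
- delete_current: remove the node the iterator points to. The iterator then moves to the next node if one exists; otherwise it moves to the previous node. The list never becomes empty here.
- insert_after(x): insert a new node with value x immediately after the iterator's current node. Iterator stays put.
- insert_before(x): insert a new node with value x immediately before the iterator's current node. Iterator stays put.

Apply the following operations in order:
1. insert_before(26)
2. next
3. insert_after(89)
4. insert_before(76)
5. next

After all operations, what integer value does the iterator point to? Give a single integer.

Answer: 89

Derivation:
After 1 (insert_before(26)): list=[26, 8, 2, 4, 7, 5] cursor@8
After 2 (next): list=[26, 8, 2, 4, 7, 5] cursor@2
After 3 (insert_after(89)): list=[26, 8, 2, 89, 4, 7, 5] cursor@2
After 4 (insert_before(76)): list=[26, 8, 76, 2, 89, 4, 7, 5] cursor@2
After 5 (next): list=[26, 8, 76, 2, 89, 4, 7, 5] cursor@89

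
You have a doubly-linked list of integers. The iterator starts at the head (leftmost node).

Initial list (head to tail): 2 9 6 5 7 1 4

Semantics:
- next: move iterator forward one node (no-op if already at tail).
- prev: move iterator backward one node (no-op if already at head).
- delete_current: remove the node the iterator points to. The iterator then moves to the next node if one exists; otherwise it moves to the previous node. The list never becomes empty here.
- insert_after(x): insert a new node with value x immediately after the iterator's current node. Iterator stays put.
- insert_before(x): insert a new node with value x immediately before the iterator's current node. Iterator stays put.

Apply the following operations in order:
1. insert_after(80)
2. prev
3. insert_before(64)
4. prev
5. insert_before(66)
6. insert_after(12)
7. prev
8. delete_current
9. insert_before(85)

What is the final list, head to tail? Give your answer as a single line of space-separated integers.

Answer: 85 64 12 2 80 9 6 5 7 1 4

Derivation:
After 1 (insert_after(80)): list=[2, 80, 9, 6, 5, 7, 1, 4] cursor@2
After 2 (prev): list=[2, 80, 9, 6, 5, 7, 1, 4] cursor@2
After 3 (insert_before(64)): list=[64, 2, 80, 9, 6, 5, 7, 1, 4] cursor@2
After 4 (prev): list=[64, 2, 80, 9, 6, 5, 7, 1, 4] cursor@64
After 5 (insert_before(66)): list=[66, 64, 2, 80, 9, 6, 5, 7, 1, 4] cursor@64
After 6 (insert_after(12)): list=[66, 64, 12, 2, 80, 9, 6, 5, 7, 1, 4] cursor@64
After 7 (prev): list=[66, 64, 12, 2, 80, 9, 6, 5, 7, 1, 4] cursor@66
After 8 (delete_current): list=[64, 12, 2, 80, 9, 6, 5, 7, 1, 4] cursor@64
After 9 (insert_before(85)): list=[85, 64, 12, 2, 80, 9, 6, 5, 7, 1, 4] cursor@64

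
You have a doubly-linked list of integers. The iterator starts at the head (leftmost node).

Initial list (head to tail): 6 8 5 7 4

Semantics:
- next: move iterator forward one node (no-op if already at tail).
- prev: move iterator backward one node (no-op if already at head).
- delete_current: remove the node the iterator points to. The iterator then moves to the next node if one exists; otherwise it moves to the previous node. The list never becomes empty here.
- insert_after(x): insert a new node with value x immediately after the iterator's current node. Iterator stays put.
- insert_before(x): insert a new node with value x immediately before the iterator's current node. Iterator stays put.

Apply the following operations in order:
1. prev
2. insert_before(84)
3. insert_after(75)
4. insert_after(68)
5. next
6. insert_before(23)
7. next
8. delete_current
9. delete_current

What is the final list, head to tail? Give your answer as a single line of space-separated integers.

Answer: 84 6 23 68 5 7 4

Derivation:
After 1 (prev): list=[6, 8, 5, 7, 4] cursor@6
After 2 (insert_before(84)): list=[84, 6, 8, 5, 7, 4] cursor@6
After 3 (insert_after(75)): list=[84, 6, 75, 8, 5, 7, 4] cursor@6
After 4 (insert_after(68)): list=[84, 6, 68, 75, 8, 5, 7, 4] cursor@6
After 5 (next): list=[84, 6, 68, 75, 8, 5, 7, 4] cursor@68
After 6 (insert_before(23)): list=[84, 6, 23, 68, 75, 8, 5, 7, 4] cursor@68
After 7 (next): list=[84, 6, 23, 68, 75, 8, 5, 7, 4] cursor@75
After 8 (delete_current): list=[84, 6, 23, 68, 8, 5, 7, 4] cursor@8
After 9 (delete_current): list=[84, 6, 23, 68, 5, 7, 4] cursor@5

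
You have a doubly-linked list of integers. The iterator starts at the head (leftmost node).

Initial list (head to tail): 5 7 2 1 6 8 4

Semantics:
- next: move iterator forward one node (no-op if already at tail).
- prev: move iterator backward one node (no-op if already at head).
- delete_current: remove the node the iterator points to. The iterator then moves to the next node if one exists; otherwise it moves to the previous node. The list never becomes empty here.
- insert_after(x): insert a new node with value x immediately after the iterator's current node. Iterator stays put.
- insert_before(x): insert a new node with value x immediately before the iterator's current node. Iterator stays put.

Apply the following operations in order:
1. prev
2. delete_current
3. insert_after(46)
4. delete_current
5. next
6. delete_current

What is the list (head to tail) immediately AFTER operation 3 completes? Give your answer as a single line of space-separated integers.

After 1 (prev): list=[5, 7, 2, 1, 6, 8, 4] cursor@5
After 2 (delete_current): list=[7, 2, 1, 6, 8, 4] cursor@7
After 3 (insert_after(46)): list=[7, 46, 2, 1, 6, 8, 4] cursor@7

Answer: 7 46 2 1 6 8 4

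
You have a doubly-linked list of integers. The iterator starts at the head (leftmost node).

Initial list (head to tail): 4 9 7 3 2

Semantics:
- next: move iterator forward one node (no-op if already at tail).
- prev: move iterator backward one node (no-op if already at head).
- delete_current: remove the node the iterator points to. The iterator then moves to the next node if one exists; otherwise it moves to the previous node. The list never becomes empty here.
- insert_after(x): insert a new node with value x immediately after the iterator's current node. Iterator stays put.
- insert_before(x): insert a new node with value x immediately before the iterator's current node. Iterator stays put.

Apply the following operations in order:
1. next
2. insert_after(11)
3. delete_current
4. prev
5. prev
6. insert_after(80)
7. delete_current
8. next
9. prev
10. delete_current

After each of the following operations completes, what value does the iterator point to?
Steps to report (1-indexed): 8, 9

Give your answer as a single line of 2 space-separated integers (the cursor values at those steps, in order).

Answer: 11 80

Derivation:
After 1 (next): list=[4, 9, 7, 3, 2] cursor@9
After 2 (insert_after(11)): list=[4, 9, 11, 7, 3, 2] cursor@9
After 3 (delete_current): list=[4, 11, 7, 3, 2] cursor@11
After 4 (prev): list=[4, 11, 7, 3, 2] cursor@4
After 5 (prev): list=[4, 11, 7, 3, 2] cursor@4
After 6 (insert_after(80)): list=[4, 80, 11, 7, 3, 2] cursor@4
After 7 (delete_current): list=[80, 11, 7, 3, 2] cursor@80
After 8 (next): list=[80, 11, 7, 3, 2] cursor@11
After 9 (prev): list=[80, 11, 7, 3, 2] cursor@80
After 10 (delete_current): list=[11, 7, 3, 2] cursor@11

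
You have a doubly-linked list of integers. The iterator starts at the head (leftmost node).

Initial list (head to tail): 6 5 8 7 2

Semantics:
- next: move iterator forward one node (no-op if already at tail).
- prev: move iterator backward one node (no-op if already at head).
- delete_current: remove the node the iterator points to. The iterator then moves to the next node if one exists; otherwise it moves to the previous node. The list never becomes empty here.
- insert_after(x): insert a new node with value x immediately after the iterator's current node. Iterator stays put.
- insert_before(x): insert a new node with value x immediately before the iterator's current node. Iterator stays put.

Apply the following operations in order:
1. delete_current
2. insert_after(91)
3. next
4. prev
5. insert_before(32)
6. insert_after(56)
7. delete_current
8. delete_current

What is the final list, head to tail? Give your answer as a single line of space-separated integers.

Answer: 32 91 8 7 2

Derivation:
After 1 (delete_current): list=[5, 8, 7, 2] cursor@5
After 2 (insert_after(91)): list=[5, 91, 8, 7, 2] cursor@5
After 3 (next): list=[5, 91, 8, 7, 2] cursor@91
After 4 (prev): list=[5, 91, 8, 7, 2] cursor@5
After 5 (insert_before(32)): list=[32, 5, 91, 8, 7, 2] cursor@5
After 6 (insert_after(56)): list=[32, 5, 56, 91, 8, 7, 2] cursor@5
After 7 (delete_current): list=[32, 56, 91, 8, 7, 2] cursor@56
After 8 (delete_current): list=[32, 91, 8, 7, 2] cursor@91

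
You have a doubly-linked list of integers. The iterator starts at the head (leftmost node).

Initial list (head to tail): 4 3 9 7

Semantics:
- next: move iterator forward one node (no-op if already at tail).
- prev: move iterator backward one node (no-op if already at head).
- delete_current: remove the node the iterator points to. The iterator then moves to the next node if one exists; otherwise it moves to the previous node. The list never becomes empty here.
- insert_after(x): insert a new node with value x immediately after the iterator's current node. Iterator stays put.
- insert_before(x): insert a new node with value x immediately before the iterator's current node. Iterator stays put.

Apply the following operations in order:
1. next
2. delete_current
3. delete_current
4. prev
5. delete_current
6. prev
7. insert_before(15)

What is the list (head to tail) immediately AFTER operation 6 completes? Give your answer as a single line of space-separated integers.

Answer: 7

Derivation:
After 1 (next): list=[4, 3, 9, 7] cursor@3
After 2 (delete_current): list=[4, 9, 7] cursor@9
After 3 (delete_current): list=[4, 7] cursor@7
After 4 (prev): list=[4, 7] cursor@4
After 5 (delete_current): list=[7] cursor@7
After 6 (prev): list=[7] cursor@7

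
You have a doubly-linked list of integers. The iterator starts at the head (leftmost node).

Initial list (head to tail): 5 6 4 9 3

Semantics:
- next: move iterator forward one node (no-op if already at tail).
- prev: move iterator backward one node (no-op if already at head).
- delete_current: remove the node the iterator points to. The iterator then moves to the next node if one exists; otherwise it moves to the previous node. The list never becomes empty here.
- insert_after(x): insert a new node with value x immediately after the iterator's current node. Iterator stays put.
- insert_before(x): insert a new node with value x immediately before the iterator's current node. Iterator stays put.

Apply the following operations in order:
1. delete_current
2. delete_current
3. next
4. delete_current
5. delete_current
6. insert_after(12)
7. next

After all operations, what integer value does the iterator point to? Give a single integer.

Answer: 12

Derivation:
After 1 (delete_current): list=[6, 4, 9, 3] cursor@6
After 2 (delete_current): list=[4, 9, 3] cursor@4
After 3 (next): list=[4, 9, 3] cursor@9
After 4 (delete_current): list=[4, 3] cursor@3
After 5 (delete_current): list=[4] cursor@4
After 6 (insert_after(12)): list=[4, 12] cursor@4
After 7 (next): list=[4, 12] cursor@12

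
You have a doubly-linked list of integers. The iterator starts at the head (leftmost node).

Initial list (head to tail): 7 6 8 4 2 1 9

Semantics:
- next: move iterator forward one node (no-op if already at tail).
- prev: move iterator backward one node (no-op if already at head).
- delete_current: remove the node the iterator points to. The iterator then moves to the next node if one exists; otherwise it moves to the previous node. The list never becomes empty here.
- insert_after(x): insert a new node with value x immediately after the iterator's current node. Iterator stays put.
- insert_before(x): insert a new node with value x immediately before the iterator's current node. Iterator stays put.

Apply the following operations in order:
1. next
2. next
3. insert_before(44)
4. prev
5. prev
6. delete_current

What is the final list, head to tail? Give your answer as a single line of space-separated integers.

Answer: 7 44 8 4 2 1 9

Derivation:
After 1 (next): list=[7, 6, 8, 4, 2, 1, 9] cursor@6
After 2 (next): list=[7, 6, 8, 4, 2, 1, 9] cursor@8
After 3 (insert_before(44)): list=[7, 6, 44, 8, 4, 2, 1, 9] cursor@8
After 4 (prev): list=[7, 6, 44, 8, 4, 2, 1, 9] cursor@44
After 5 (prev): list=[7, 6, 44, 8, 4, 2, 1, 9] cursor@6
After 6 (delete_current): list=[7, 44, 8, 4, 2, 1, 9] cursor@44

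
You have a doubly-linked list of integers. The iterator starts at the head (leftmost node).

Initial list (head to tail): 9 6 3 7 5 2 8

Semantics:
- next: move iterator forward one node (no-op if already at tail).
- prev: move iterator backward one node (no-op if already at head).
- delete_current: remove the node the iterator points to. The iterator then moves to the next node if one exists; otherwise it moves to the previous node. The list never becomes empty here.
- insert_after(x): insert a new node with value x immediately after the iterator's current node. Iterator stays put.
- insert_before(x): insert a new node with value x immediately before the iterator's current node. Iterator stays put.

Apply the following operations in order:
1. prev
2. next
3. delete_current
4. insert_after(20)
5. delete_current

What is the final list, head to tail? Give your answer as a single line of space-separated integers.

Answer: 9 20 7 5 2 8

Derivation:
After 1 (prev): list=[9, 6, 3, 7, 5, 2, 8] cursor@9
After 2 (next): list=[9, 6, 3, 7, 5, 2, 8] cursor@6
After 3 (delete_current): list=[9, 3, 7, 5, 2, 8] cursor@3
After 4 (insert_after(20)): list=[9, 3, 20, 7, 5, 2, 8] cursor@3
After 5 (delete_current): list=[9, 20, 7, 5, 2, 8] cursor@20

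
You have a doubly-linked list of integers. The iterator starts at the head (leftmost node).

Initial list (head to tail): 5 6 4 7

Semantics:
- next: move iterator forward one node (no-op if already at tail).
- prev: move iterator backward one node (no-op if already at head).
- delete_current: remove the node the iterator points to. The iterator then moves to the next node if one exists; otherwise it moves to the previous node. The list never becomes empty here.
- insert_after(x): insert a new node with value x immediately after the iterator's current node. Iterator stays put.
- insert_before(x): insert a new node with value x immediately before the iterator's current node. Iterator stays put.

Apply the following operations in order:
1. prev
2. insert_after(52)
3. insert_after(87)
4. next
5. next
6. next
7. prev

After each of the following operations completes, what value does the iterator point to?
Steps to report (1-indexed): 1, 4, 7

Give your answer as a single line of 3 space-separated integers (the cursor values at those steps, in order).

After 1 (prev): list=[5, 6, 4, 7] cursor@5
After 2 (insert_after(52)): list=[5, 52, 6, 4, 7] cursor@5
After 3 (insert_after(87)): list=[5, 87, 52, 6, 4, 7] cursor@5
After 4 (next): list=[5, 87, 52, 6, 4, 7] cursor@87
After 5 (next): list=[5, 87, 52, 6, 4, 7] cursor@52
After 6 (next): list=[5, 87, 52, 6, 4, 7] cursor@6
After 7 (prev): list=[5, 87, 52, 6, 4, 7] cursor@52

Answer: 5 87 52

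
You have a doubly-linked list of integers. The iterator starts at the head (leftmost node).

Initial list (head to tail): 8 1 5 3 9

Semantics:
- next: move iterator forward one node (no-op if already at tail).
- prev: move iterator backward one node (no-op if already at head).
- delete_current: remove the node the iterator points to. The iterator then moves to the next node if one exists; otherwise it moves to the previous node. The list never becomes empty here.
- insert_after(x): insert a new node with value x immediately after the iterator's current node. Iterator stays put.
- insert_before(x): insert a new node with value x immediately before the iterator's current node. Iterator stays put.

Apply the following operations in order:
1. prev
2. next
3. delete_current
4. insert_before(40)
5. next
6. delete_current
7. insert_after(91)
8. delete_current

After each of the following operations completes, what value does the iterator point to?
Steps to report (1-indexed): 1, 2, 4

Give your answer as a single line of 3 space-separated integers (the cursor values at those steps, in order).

Answer: 8 1 5

Derivation:
After 1 (prev): list=[8, 1, 5, 3, 9] cursor@8
After 2 (next): list=[8, 1, 5, 3, 9] cursor@1
After 3 (delete_current): list=[8, 5, 3, 9] cursor@5
After 4 (insert_before(40)): list=[8, 40, 5, 3, 9] cursor@5
After 5 (next): list=[8, 40, 5, 3, 9] cursor@3
After 6 (delete_current): list=[8, 40, 5, 9] cursor@9
After 7 (insert_after(91)): list=[8, 40, 5, 9, 91] cursor@9
After 8 (delete_current): list=[8, 40, 5, 91] cursor@91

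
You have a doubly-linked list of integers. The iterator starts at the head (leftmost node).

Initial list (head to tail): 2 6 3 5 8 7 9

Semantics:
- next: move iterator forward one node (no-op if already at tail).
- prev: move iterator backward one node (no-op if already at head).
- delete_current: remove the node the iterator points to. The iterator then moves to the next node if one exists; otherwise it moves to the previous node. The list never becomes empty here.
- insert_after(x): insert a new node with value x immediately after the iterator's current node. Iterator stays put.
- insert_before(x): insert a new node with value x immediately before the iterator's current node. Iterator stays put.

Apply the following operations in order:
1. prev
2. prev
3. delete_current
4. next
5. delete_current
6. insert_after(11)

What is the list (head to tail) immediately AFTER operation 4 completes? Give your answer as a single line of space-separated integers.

After 1 (prev): list=[2, 6, 3, 5, 8, 7, 9] cursor@2
After 2 (prev): list=[2, 6, 3, 5, 8, 7, 9] cursor@2
After 3 (delete_current): list=[6, 3, 5, 8, 7, 9] cursor@6
After 4 (next): list=[6, 3, 5, 8, 7, 9] cursor@3

Answer: 6 3 5 8 7 9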